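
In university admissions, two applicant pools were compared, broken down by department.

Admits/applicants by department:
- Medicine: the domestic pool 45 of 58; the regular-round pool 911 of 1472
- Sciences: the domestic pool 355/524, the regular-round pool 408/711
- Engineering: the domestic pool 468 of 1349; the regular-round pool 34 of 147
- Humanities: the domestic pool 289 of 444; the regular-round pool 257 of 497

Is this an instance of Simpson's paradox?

Medicine: the domestic pool 45/58 = 77.6%, the regular-round pool 911/1472 = 61.9% → the domestic pool
Sciences: the domestic pool 355/524 = 67.7%, the regular-round pool 408/711 = 57.4% → the domestic pool
Engineering: the domestic pool 468/1349 = 34.7%, the regular-round pool 34/147 = 23.1% → the domestic pool
Humanities: the domestic pool 289/444 = 65.1%, the regular-round pool 257/497 = 51.7% → the domestic pool
Overall: the domestic pool 1157/2375 = 48.7%, the regular-round pool 1610/2827 = 57.0% → the regular-round pool
The domestic pool wins each department group but the regular-round pool wins overall — the comparison reverses. The domestic pool's applicants skew toward Engineering, which has a lower base rate.

Yes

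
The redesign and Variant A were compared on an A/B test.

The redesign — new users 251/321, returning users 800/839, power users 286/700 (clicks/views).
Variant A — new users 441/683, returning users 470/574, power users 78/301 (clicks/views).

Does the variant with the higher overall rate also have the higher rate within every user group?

Yes

New users: the redesign 251/321 = 78.2%, Variant A 441/683 = 64.6% → the redesign
Returning users: the redesign 800/839 = 95.4%, Variant A 470/574 = 81.9% → the redesign
Power users: the redesign 286/700 = 40.9%, Variant A 78/301 = 25.9% → the redesign
Overall: the redesign 1337/1860 = 71.9%, Variant A 989/1558 = 63.5% → the redesign
The redesign wins overall and in every user group — no reversal.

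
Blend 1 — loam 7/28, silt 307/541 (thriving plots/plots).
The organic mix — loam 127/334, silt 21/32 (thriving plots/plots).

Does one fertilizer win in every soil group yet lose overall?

Yes

Loam: Blend 1 7/28 = 25.0%, the organic mix 127/334 = 38.0% → the organic mix
Silt: Blend 1 307/541 = 56.7%, the organic mix 21/32 = 65.6% → the organic mix
Overall: Blend 1 314/569 = 55.2%, the organic mix 148/366 = 40.4% → Blend 1
The organic mix wins each soil group but Blend 1 wins overall — the comparison reverses. The organic mix's plots skew toward loam, which has a lower base rate.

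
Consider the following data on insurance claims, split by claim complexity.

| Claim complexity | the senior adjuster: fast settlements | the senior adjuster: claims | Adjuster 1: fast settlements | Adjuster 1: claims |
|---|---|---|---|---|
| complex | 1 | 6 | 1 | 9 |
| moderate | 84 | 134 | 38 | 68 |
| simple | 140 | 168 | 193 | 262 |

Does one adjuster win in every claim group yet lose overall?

No

Complex: the senior adjuster 1/6 = 16.7%, Adjuster 1 1/9 = 11.1% → the senior adjuster
Moderate: the senior adjuster 84/134 = 62.7%, Adjuster 1 38/68 = 55.9% → the senior adjuster
Simple: the senior adjuster 140/168 = 83.3%, Adjuster 1 193/262 = 73.7% → the senior adjuster
Overall: the senior adjuster 225/308 = 73.1%, Adjuster 1 232/339 = 68.4% → the senior adjuster
The senior adjuster wins overall and in every claim group — no reversal.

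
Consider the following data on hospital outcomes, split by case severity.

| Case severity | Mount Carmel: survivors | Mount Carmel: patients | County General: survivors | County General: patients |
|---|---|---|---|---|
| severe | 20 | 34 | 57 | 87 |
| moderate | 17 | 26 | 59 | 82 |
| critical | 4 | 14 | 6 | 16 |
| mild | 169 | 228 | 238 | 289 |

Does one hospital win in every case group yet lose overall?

Severe: Mount Carmel 20/34 = 58.8%, County General 57/87 = 65.5% → County General
Moderate: Mount Carmel 17/26 = 65.4%, County General 59/82 = 72.0% → County General
Critical: Mount Carmel 4/14 = 28.6%, County General 6/16 = 37.5% → County General
Mild: Mount Carmel 169/228 = 74.1%, County General 238/289 = 82.4% → County General
Overall: Mount Carmel 210/302 = 69.5%, County General 360/474 = 75.9% → County General
County General wins overall and in every case group — no reversal.

No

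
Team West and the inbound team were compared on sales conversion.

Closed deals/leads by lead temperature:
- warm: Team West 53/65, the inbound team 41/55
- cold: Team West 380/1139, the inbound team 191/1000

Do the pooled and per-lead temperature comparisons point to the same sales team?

Warm: Team West 53/65 = 81.5%, the inbound team 41/55 = 74.5% → Team West
Cold: Team West 380/1139 = 33.4%, the inbound team 191/1000 = 19.1% → Team West
Overall: Team West 433/1204 = 36.0%, the inbound team 232/1055 = 22.0% → Team West
Team West wins overall and in every lead group — no reversal.

Yes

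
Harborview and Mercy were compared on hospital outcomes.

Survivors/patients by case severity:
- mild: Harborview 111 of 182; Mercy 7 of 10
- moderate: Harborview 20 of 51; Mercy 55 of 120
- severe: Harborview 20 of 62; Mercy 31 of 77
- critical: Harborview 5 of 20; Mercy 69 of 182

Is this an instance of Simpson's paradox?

Mild: Harborview 111/182 = 61.0%, Mercy 7/10 = 70.0% → Mercy
Moderate: Harborview 20/51 = 39.2%, Mercy 55/120 = 45.8% → Mercy
Severe: Harborview 20/62 = 32.3%, Mercy 31/77 = 40.3% → Mercy
Critical: Harborview 5/20 = 25.0%, Mercy 69/182 = 37.9% → Mercy
Overall: Harborview 156/315 = 49.5%, Mercy 162/389 = 41.6% → Harborview
Mercy wins each case group but Harborview wins overall — the comparison reverses. Mercy's patients skew toward critical, which has a lower base rate.

Yes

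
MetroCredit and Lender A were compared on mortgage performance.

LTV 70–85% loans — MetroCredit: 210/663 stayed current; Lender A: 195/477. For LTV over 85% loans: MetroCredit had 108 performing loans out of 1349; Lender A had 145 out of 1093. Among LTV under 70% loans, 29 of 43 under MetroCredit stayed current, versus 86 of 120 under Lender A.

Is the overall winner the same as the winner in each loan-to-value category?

Yes

LTV 70–85%: MetroCredit 210/663 = 31.7%, Lender A 195/477 = 40.9% → Lender A
LTV over 85%: MetroCredit 108/1349 = 8.0%, Lender A 145/1093 = 13.3% → Lender A
LTV under 70%: MetroCredit 29/43 = 67.4%, Lender A 86/120 = 71.7% → Lender A
Overall: MetroCredit 347/2055 = 16.9%, Lender A 426/1690 = 25.2% → Lender A
Lender A wins overall and in every loan-to-value group — no reversal.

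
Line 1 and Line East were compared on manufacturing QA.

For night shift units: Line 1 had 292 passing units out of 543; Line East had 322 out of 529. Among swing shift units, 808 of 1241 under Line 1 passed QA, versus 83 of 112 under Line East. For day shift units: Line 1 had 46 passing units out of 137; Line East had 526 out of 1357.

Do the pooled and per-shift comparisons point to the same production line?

Night shift: Line 1 292/543 = 53.8%, Line East 322/529 = 60.9% → Line East
Swing shift: Line 1 808/1241 = 65.1%, Line East 83/112 = 74.1% → Line East
Day shift: Line 1 46/137 = 33.6%, Line East 526/1357 = 38.8% → Line East
Overall: Line 1 1146/1921 = 59.7%, Line East 931/1998 = 46.6% → Line 1
Line East wins each shift group but Line 1 wins overall — the comparison reverses. Line East's units skew toward day shift, which has a lower base rate.

No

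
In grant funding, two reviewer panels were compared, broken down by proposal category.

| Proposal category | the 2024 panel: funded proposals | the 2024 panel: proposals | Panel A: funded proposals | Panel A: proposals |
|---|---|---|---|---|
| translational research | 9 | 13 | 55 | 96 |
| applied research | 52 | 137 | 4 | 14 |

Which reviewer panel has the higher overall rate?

Translational research: the 2024 panel 9/13 = 69.2%, Panel A 55/96 = 57.3% → the 2024 panel
Applied research: the 2024 panel 52/137 = 38.0%, Panel A 4/14 = 28.6% → the 2024 panel
Overall: the 2024 panel 61/150 = 40.7%, Panel A 59/110 = 53.6% → Panel A
(The 2024 panel wins every proposal group but Panel A wins overall — the 2024 panel's proposals skew toward the low-rate applied research group.)

Panel A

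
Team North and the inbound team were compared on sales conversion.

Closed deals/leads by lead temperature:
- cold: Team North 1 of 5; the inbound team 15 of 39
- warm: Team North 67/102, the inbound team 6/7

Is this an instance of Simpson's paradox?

Cold: Team North 1/5 = 20.0%, the inbound team 15/39 = 38.5% → the inbound team
Warm: Team North 67/102 = 65.7%, the inbound team 6/7 = 85.7% → the inbound team
Overall: Team North 68/107 = 63.6%, the inbound team 21/46 = 45.7% → Team North
The inbound team wins each lead group but Team North wins overall — the comparison reverses. The inbound team's leads skew toward cold, which has a lower base rate.

Yes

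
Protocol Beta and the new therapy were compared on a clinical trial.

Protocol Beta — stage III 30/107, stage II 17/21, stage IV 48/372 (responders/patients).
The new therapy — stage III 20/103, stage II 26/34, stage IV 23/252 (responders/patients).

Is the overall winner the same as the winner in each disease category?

Yes

Stage III: Protocol Beta 30/107 = 28.0%, the new therapy 20/103 = 19.4% → Protocol Beta
Stage II: Protocol Beta 17/21 = 81.0%, the new therapy 26/34 = 76.5% → Protocol Beta
Stage IV: Protocol Beta 48/372 = 12.9%, the new therapy 23/252 = 9.1% → Protocol Beta
Overall: Protocol Beta 95/500 = 19.0%, the new therapy 69/389 = 17.7% → Protocol Beta
Protocol Beta wins overall and in every disease group — no reversal.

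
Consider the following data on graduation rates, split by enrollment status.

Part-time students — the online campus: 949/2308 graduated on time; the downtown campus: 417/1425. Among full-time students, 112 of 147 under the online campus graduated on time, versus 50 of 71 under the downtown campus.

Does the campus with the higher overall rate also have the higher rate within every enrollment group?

Yes

Part-time: the online campus 949/2308 = 41.1%, the downtown campus 417/1425 = 29.3% → the online campus
Full-time: the online campus 112/147 = 76.2%, the downtown campus 50/71 = 70.4% → the online campus
Overall: the online campus 1061/2455 = 43.2%, the downtown campus 467/1496 = 31.2% → the online campus
The online campus wins overall and in every enrollment group — no reversal.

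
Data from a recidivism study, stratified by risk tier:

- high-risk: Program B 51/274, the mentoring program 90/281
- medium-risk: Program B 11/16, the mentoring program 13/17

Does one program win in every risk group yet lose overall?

High-risk: Program B 51/274 = 18.6%, the mentoring program 90/281 = 32.0% → the mentoring program
Medium-risk: Program B 11/16 = 68.8%, the mentoring program 13/17 = 76.5% → the mentoring program
Overall: Program B 62/290 = 21.4%, the mentoring program 103/298 = 34.6% → the mentoring program
The mentoring program wins overall and in every risk group — no reversal.

No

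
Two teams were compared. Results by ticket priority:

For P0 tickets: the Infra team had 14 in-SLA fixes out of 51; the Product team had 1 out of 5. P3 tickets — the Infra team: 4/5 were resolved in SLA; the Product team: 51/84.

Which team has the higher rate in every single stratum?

P0: the Infra team 14/51 = 27.5%, the Product team 1/5 = 20.0% → the Infra team
P3: the Infra team 4/5 = 80.0%, the Product team 51/84 = 60.7% → the Infra team
The Infra team has the higher rate in both groups.

the Infra team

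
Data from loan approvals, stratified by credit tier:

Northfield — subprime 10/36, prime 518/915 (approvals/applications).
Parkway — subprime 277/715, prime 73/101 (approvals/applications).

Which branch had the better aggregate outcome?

Northfield

Subprime: Northfield 10/36 = 27.8%, Parkway 277/715 = 38.7% → Parkway
Prime: Northfield 518/915 = 56.6%, Parkway 73/101 = 72.3% → Parkway
Overall: Northfield 528/951 = 55.5%, Parkway 350/816 = 42.9% → Northfield
(Parkway wins every credit group but Northfield wins overall — Parkway's applications skew toward the low-rate subprime group.)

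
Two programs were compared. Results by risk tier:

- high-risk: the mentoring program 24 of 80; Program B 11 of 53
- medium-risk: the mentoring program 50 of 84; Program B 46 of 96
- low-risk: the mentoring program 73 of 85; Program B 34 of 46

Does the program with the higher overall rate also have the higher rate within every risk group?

High-risk: the mentoring program 24/80 = 30.0%, Program B 11/53 = 20.8% → the mentoring program
Medium-risk: the mentoring program 50/84 = 59.5%, Program B 46/96 = 47.9% → the mentoring program
Low-risk: the mentoring program 73/85 = 85.9%, Program B 34/46 = 73.9% → the mentoring program
Overall: the mentoring program 147/249 = 59.0%, Program B 91/195 = 46.7% → the mentoring program
The mentoring program wins overall and in every risk group — no reversal.

Yes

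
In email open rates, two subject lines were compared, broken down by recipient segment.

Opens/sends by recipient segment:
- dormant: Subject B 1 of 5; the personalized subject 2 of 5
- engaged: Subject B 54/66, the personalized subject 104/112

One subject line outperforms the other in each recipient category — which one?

the personalized subject

Dormant: Subject B 1/5 = 20.0%, the personalized subject 2/5 = 40.0% → the personalized subject
Engaged: Subject B 54/66 = 81.8%, the personalized subject 104/112 = 92.9% → the personalized subject
The personalized subject has the higher rate in both groups.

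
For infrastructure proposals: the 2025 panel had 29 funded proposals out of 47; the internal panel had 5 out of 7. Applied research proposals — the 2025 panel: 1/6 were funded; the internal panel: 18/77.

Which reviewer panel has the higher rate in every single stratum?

the internal panel

Infrastructure: the 2025 panel 29/47 = 61.7%, the internal panel 5/7 = 71.4% → the internal panel
Applied research: the 2025 panel 1/6 = 16.7%, the internal panel 18/77 = 23.4% → the internal panel
The internal panel has the higher rate in both groups.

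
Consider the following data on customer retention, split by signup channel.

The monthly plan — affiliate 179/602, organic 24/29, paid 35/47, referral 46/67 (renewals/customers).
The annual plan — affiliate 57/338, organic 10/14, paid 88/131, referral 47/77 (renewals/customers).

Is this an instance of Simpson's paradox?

Affiliate: the monthly plan 179/602 = 29.7%, the annual plan 57/338 = 16.9% → the monthly plan
Organic: the monthly plan 24/29 = 82.8%, the annual plan 10/14 = 71.4% → the monthly plan
Paid: the monthly plan 35/47 = 74.5%, the annual plan 88/131 = 67.2% → the monthly plan
Referral: the monthly plan 46/67 = 68.7%, the annual plan 47/77 = 61.0% → the monthly plan
Overall: the monthly plan 284/745 = 38.1%, the annual plan 202/560 = 36.1% → the monthly plan
The monthly plan wins overall and in every signup group — no reversal.

No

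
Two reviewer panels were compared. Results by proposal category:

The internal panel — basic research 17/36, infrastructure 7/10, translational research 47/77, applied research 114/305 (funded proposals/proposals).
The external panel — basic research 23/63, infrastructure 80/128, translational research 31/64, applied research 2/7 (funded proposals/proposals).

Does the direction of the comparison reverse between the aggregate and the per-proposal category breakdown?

Basic research: the internal panel 17/36 = 47.2%, the external panel 23/63 = 36.5% → the internal panel
Infrastructure: the internal panel 7/10 = 70.0%, the external panel 80/128 = 62.5% → the internal panel
Translational research: the internal panel 47/77 = 61.0%, the external panel 31/64 = 48.4% → the internal panel
Applied research: the internal panel 114/305 = 37.4%, the external panel 2/7 = 28.6% → the internal panel
Overall: the internal panel 185/428 = 43.2%, the external panel 136/262 = 51.9% → the external panel
The internal panel wins each proposal group but the external panel wins overall — the comparison reverses. The internal panel's proposals skew toward applied research, which has a lower base rate.

Yes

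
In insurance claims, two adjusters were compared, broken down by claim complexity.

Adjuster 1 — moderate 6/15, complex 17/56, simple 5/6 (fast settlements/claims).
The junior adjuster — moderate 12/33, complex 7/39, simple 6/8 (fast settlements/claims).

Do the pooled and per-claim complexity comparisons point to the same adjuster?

Moderate: Adjuster 1 6/15 = 40.0%, the junior adjuster 12/33 = 36.4% → Adjuster 1
Complex: Adjuster 1 17/56 = 30.4%, the junior adjuster 7/39 = 17.9% → Adjuster 1
Simple: Adjuster 1 5/6 = 83.3%, the junior adjuster 6/8 = 75.0% → Adjuster 1
Overall: Adjuster 1 28/77 = 36.4%, the junior adjuster 25/80 = 31.2% → Adjuster 1
Adjuster 1 wins overall and in every claim group — no reversal.

Yes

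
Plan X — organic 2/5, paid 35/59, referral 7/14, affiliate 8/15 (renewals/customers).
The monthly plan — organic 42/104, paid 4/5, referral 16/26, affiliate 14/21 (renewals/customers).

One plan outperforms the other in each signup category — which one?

Organic: Plan X 2/5 = 40.0%, the monthly plan 42/104 = 40.4% → the monthly plan
Paid: Plan X 35/59 = 59.3%, the monthly plan 4/5 = 80.0% → the monthly plan
Referral: Plan X 7/14 = 50.0%, the monthly plan 16/26 = 61.5% → the monthly plan
Affiliate: Plan X 8/15 = 53.3%, the monthly plan 14/21 = 66.7% → the monthly plan
The monthly plan has the higher rate in all 4 groups.

the monthly plan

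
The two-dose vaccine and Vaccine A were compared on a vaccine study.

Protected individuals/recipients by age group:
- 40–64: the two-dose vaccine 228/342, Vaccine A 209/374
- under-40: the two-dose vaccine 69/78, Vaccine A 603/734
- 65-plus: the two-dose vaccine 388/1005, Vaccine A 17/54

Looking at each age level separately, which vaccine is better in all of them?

40–64: the two-dose vaccine 228/342 = 66.7%, Vaccine A 209/374 = 55.9% → the two-dose vaccine
Under-40: the two-dose vaccine 69/78 = 88.5%, Vaccine A 603/734 = 82.2% → the two-dose vaccine
65-plus: the two-dose vaccine 388/1005 = 38.6%, Vaccine A 17/54 = 31.5% → the two-dose vaccine
The two-dose vaccine has the higher rate in all 3 groups.

the two-dose vaccine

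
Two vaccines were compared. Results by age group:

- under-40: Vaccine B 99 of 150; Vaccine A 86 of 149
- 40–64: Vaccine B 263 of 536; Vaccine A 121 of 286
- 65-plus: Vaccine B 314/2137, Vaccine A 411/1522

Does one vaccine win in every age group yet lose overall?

Under-40: Vaccine B 99/150 = 66.0%, Vaccine A 86/149 = 57.7% → Vaccine B
40–64: Vaccine B 263/536 = 49.1%, Vaccine A 121/286 = 42.3% → Vaccine B
65-plus: Vaccine B 314/2137 = 14.7%, Vaccine A 411/1522 = 27.0% → Vaccine A
Overall: Vaccine B 676/2823 = 23.9%, Vaccine A 618/1957 = 31.6% → Vaccine A
Neither sweeps: Vaccine B wins 2 of 3 groups, Vaccine A wins 1. Vaccine A wins overall but not every group — no Simpson reversal.

No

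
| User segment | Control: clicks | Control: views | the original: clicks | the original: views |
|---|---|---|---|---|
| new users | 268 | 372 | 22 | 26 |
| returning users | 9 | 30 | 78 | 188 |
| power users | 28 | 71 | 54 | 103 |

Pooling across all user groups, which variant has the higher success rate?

New users: Control 268/372 = 72.0%, the original 22/26 = 84.6% → the original
Returning users: Control 9/30 = 30.0%, the original 78/188 = 41.5% → the original
Power users: Control 28/71 = 39.4%, the original 54/103 = 52.4% → the original
Overall: Control 305/473 = 64.5%, the original 154/317 = 48.6% → Control
(The original wins every user group but Control wins overall — the original's views skew toward the low-rate returning users group.)

Control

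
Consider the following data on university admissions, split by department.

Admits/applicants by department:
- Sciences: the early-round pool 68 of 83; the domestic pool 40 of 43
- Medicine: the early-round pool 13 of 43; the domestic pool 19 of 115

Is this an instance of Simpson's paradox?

Sciences: the early-round pool 68/83 = 81.9%, the domestic pool 40/43 = 93.0% → the domestic pool
Medicine: the early-round pool 13/43 = 30.2%, the domestic pool 19/115 = 16.5% → the early-round pool
Overall: the early-round pool 81/126 = 64.3%, the domestic pool 59/158 = 37.3% → the early-round pool
Neither sweeps: the early-round pool wins 1 of 2 groups, the domestic pool wins 1. The early-round pool wins overall but not every group — no Simpson reversal.

No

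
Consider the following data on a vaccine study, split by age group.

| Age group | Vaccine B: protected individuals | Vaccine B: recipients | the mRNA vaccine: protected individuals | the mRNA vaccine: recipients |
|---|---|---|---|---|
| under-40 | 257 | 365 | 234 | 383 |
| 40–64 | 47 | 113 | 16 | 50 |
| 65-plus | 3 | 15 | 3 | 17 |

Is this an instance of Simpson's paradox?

No

Under-40: Vaccine B 257/365 = 70.4%, the mRNA vaccine 234/383 = 61.1% → Vaccine B
40–64: Vaccine B 47/113 = 41.6%, the mRNA vaccine 16/50 = 32.0% → Vaccine B
65-plus: Vaccine B 3/15 = 20.0%, the mRNA vaccine 3/17 = 17.6% → Vaccine B
Overall: Vaccine B 307/493 = 62.3%, the mRNA vaccine 253/450 = 56.2% → Vaccine B
Vaccine B wins overall and in every age group — no reversal.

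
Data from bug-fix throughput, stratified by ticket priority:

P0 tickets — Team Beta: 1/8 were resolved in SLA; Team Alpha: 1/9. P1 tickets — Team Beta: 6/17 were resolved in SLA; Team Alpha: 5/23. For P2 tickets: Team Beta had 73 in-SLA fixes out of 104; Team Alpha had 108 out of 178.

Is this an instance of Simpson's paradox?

P0: Team Beta 1/8 = 12.5%, Team Alpha 1/9 = 11.1% → Team Beta
P1: Team Beta 6/17 = 35.3%, Team Alpha 5/23 = 21.7% → Team Beta
P2: Team Beta 73/104 = 70.2%, Team Alpha 108/178 = 60.7% → Team Beta
Overall: Team Beta 80/129 = 62.0%, Team Alpha 114/210 = 54.3% → Team Beta
Team Beta wins overall and in every ticket group — no reversal.

No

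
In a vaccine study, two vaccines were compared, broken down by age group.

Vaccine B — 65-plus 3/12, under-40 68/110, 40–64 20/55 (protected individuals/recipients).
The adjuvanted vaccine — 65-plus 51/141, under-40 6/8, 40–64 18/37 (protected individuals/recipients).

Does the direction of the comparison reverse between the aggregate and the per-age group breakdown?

Yes

65-plus: Vaccine B 3/12 = 25.0%, the adjuvanted vaccine 51/141 = 36.2% → the adjuvanted vaccine
Under-40: Vaccine B 68/110 = 61.8%, the adjuvanted vaccine 6/8 = 75.0% → the adjuvanted vaccine
40–64: Vaccine B 20/55 = 36.4%, the adjuvanted vaccine 18/37 = 48.6% → the adjuvanted vaccine
Overall: Vaccine B 91/177 = 51.4%, the adjuvanted vaccine 75/186 = 40.3% → Vaccine B
The adjuvanted vaccine wins each age group but Vaccine B wins overall — the comparison reverses. The adjuvanted vaccine's recipients skew toward 65-plus, which has a lower base rate.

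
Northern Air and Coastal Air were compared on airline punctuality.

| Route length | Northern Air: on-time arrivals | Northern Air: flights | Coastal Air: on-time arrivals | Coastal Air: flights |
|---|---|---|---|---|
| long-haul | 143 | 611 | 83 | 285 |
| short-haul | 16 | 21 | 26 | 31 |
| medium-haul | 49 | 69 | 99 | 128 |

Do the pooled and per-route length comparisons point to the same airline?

Long-haul: Northern Air 143/611 = 23.4%, Coastal Air 83/285 = 29.1% → Coastal Air
Short-haul: Northern Air 16/21 = 76.2%, Coastal Air 26/31 = 83.9% → Coastal Air
Medium-haul: Northern Air 49/69 = 71.0%, Coastal Air 99/128 = 77.3% → Coastal Air
Overall: Northern Air 208/701 = 29.7%, Coastal Air 208/444 = 46.8% → Coastal Air
Coastal Air wins overall and in every route group — no reversal.

Yes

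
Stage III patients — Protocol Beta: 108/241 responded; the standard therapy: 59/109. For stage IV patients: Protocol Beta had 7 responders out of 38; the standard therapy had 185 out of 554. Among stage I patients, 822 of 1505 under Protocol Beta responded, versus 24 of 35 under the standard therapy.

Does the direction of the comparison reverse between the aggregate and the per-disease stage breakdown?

Yes

Stage III: Protocol Beta 108/241 = 44.8%, the standard therapy 59/109 = 54.1% → the standard therapy
Stage IV: Protocol Beta 7/38 = 18.4%, the standard therapy 185/554 = 33.4% → the standard therapy
Stage I: Protocol Beta 822/1505 = 54.6%, the standard therapy 24/35 = 68.6% → the standard therapy
Overall: Protocol Beta 937/1784 = 52.5%, the standard therapy 268/698 = 38.4% → Protocol Beta
The standard therapy wins each disease group but Protocol Beta wins overall — the comparison reverses. The standard therapy's patients skew toward stage IV, which has a lower base rate.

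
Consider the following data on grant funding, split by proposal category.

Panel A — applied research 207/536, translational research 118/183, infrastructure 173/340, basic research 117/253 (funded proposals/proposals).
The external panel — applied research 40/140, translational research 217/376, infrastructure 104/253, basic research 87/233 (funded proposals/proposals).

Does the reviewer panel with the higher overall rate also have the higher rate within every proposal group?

Applied research: Panel A 207/536 = 38.6%, the external panel 40/140 = 28.6% → Panel A
Translational research: Panel A 118/183 = 64.5%, the external panel 217/376 = 57.7% → Panel A
Infrastructure: Panel A 173/340 = 50.9%, the external panel 104/253 = 41.1% → Panel A
Basic research: Panel A 117/253 = 46.2%, the external panel 87/233 = 37.3% → Panel A
Overall: Panel A 615/1312 = 46.9%, the external panel 448/1002 = 44.7% → Panel A
Panel A wins overall and in every proposal group — no reversal.

Yes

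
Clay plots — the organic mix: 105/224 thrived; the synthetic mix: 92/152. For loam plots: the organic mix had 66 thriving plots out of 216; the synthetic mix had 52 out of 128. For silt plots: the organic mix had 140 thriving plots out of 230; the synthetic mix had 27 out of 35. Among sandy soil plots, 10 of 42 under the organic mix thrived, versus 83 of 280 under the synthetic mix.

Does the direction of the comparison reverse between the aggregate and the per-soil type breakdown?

Yes

Clay: the organic mix 105/224 = 46.9%, the synthetic mix 92/152 = 60.5% → the synthetic mix
Loam: the organic mix 66/216 = 30.6%, the synthetic mix 52/128 = 40.6% → the synthetic mix
Silt: the organic mix 140/230 = 60.9%, the synthetic mix 27/35 = 77.1% → the synthetic mix
Sandy soil: the organic mix 10/42 = 23.8%, the synthetic mix 83/280 = 29.6% → the synthetic mix
Overall: the organic mix 321/712 = 45.1%, the synthetic mix 254/595 = 42.7% → the organic mix
The synthetic mix wins each soil group but the organic mix wins overall — the comparison reverses. The synthetic mix's plots skew toward sandy soil, which has a lower base rate.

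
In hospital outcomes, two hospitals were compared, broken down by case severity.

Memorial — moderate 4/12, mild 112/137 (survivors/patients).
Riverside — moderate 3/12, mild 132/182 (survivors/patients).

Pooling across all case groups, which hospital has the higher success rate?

Moderate: Memorial 4/12 = 33.3%, Riverside 3/12 = 25.0% → Memorial
Mild: Memorial 112/137 = 81.8%, Riverside 132/182 = 72.5% → Memorial
Overall: Memorial 116/149 = 77.9%, Riverside 135/194 = 69.6% → Memorial

Memorial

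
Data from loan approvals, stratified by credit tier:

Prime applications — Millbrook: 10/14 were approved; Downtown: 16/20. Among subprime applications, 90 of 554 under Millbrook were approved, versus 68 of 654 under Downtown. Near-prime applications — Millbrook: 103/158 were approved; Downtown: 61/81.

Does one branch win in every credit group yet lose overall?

No

Prime: Millbrook 10/14 = 71.4%, Downtown 16/20 = 80.0% → Downtown
Subprime: Millbrook 90/554 = 16.2%, Downtown 68/654 = 10.4% → Millbrook
Near-prime: Millbrook 103/158 = 65.2%, Downtown 61/81 = 75.3% → Downtown
Overall: Millbrook 203/726 = 28.0%, Downtown 145/755 = 19.2% → Millbrook
Neither sweeps: Millbrook wins 1 of 3 groups, Downtown wins 2. Millbrook wins overall but not every group — no Simpson reversal.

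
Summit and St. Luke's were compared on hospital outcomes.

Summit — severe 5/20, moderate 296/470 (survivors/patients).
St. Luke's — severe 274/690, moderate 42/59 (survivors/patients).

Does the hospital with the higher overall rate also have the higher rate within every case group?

Severe: Summit 5/20 = 25.0%, St. Luke's 274/690 = 39.7% → St. Luke's
Moderate: Summit 296/470 = 63.0%, St. Luke's 42/59 = 71.2% → St. Luke's
Overall: Summit 301/490 = 61.4%, St. Luke's 316/749 = 42.2% → Summit
St. Luke's wins each case group but Summit wins overall — the comparison reverses. St. Luke's's patients skew toward severe, which has a lower base rate.

No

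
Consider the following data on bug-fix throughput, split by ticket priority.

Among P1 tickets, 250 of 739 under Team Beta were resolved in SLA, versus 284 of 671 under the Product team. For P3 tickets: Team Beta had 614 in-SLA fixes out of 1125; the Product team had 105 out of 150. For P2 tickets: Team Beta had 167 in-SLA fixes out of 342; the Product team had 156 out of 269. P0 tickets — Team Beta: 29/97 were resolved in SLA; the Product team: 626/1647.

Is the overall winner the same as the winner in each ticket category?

No

P1: Team Beta 250/739 = 33.8%, the Product team 284/671 = 42.3% → the Product team
P3: Team Beta 614/1125 = 54.6%, the Product team 105/150 = 70.0% → the Product team
P2: Team Beta 167/342 = 48.8%, the Product team 156/269 = 58.0% → the Product team
P0: Team Beta 29/97 = 29.9%, the Product team 626/1647 = 38.0% → the Product team
Overall: Team Beta 1060/2303 = 46.0%, the Product team 1171/2737 = 42.8% → Team Beta
The Product team wins each ticket group but Team Beta wins overall — the comparison reverses. The Product team's tickets skew toward P0, which has a lower base rate.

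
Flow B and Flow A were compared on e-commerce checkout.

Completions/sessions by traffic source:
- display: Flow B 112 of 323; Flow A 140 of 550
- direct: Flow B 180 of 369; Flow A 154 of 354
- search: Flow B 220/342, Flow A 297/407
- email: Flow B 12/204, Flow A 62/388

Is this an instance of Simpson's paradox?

No

Display: Flow B 112/323 = 34.7%, Flow A 140/550 = 25.5% → Flow B
Direct: Flow B 180/369 = 48.8%, Flow A 154/354 = 43.5% → Flow B
Search: Flow B 220/342 = 64.3%, Flow A 297/407 = 73.0% → Flow A
Email: Flow B 12/204 = 5.9%, Flow A 62/388 = 16.0% → Flow A
Overall: Flow B 524/1238 = 42.3%, Flow A 653/1699 = 38.4% → Flow B
Neither sweeps: Flow B wins 2 of 4 groups, Flow A wins 2. Flow B wins overall but not every group — no Simpson reversal.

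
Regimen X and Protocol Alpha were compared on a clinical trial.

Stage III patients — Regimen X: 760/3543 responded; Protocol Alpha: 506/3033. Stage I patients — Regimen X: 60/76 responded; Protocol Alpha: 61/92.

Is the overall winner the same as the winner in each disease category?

Yes

Stage III: Regimen X 760/3543 = 21.5%, Protocol Alpha 506/3033 = 16.7% → Regimen X
Stage I: Regimen X 60/76 = 78.9%, Protocol Alpha 61/92 = 66.3% → Regimen X
Overall: Regimen X 820/3619 = 22.7%, Protocol Alpha 567/3125 = 18.1% → Regimen X
Regimen X wins overall and in every disease group — no reversal.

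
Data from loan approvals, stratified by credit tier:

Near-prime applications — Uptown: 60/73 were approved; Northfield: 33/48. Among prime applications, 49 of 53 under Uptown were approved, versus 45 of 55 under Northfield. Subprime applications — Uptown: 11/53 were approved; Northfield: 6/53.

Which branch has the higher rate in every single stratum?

Near-prime: Uptown 60/73 = 82.2%, Northfield 33/48 = 68.8% → Uptown
Prime: Uptown 49/53 = 92.5%, Northfield 45/55 = 81.8% → Uptown
Subprime: Uptown 11/53 = 20.8%, Northfield 6/53 = 11.3% → Uptown
Uptown has the higher rate in all 3 groups.

Uptown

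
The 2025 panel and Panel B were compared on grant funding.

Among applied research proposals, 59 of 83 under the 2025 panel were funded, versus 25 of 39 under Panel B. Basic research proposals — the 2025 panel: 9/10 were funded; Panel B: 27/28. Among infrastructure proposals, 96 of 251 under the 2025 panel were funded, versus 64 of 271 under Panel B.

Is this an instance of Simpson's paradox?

Applied research: the 2025 panel 59/83 = 71.1%, Panel B 25/39 = 64.1% → the 2025 panel
Basic research: the 2025 panel 9/10 = 90.0%, Panel B 27/28 = 96.4% → Panel B
Infrastructure: the 2025 panel 96/251 = 38.2%, Panel B 64/271 = 23.6% → the 2025 panel
Overall: the 2025 panel 164/344 = 47.7%, Panel B 116/338 = 34.3% → the 2025 panel
Neither sweeps: the 2025 panel wins 2 of 3 groups, Panel B wins 1. The 2025 panel wins overall but not every group — no Simpson reversal.

No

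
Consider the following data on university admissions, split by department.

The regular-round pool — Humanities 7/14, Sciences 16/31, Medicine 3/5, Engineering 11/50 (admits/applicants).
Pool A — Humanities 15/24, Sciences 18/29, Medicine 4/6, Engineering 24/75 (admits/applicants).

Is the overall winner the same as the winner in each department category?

Yes

Humanities: the regular-round pool 7/14 = 50.0%, Pool A 15/24 = 62.5% → Pool A
Sciences: the regular-round pool 16/31 = 51.6%, Pool A 18/29 = 62.1% → Pool A
Medicine: the regular-round pool 3/5 = 60.0%, Pool A 4/6 = 66.7% → Pool A
Engineering: the regular-round pool 11/50 = 22.0%, Pool A 24/75 = 32.0% → Pool A
Overall: the regular-round pool 37/100 = 37.0%, Pool A 61/134 = 45.5% → Pool A
Pool A wins overall and in every department group — no reversal.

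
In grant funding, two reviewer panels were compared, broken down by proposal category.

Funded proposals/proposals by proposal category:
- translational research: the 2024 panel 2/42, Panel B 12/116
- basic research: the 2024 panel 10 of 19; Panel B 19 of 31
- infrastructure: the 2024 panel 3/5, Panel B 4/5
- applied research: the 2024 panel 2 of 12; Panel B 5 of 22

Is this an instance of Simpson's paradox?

Translational research: the 2024 panel 2/42 = 4.8%, Panel B 12/116 = 10.3% → Panel B
Basic research: the 2024 panel 10/19 = 52.6%, Panel B 19/31 = 61.3% → Panel B
Infrastructure: the 2024 panel 3/5 = 60.0%, Panel B 4/5 = 80.0% → Panel B
Applied research: the 2024 panel 2/12 = 16.7%, Panel B 5/22 = 22.7% → Panel B
Overall: the 2024 panel 17/78 = 21.8%, Panel B 40/174 = 23.0% → Panel B
Panel B wins overall and in every proposal group — no reversal.

No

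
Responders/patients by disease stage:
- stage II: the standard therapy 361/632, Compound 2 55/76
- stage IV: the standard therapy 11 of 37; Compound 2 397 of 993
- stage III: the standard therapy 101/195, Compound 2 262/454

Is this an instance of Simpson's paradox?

Yes

Stage II: the standard therapy 361/632 = 57.1%, Compound 2 55/76 = 72.4% → Compound 2
Stage IV: the standard therapy 11/37 = 29.7%, Compound 2 397/993 = 40.0% → Compound 2
Stage III: the standard therapy 101/195 = 51.8%, Compound 2 262/454 = 57.7% → Compound 2
Overall: the standard therapy 473/864 = 54.7%, Compound 2 714/1523 = 46.9% → the standard therapy
Compound 2 wins each disease group but the standard therapy wins overall — the comparison reverses. Compound 2's patients skew toward stage IV, which has a lower base rate.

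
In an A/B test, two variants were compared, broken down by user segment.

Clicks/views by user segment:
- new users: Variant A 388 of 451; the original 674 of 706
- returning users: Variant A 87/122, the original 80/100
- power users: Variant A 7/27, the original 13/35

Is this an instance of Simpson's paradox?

New users: Variant A 388/451 = 86.0%, the original 674/706 = 95.5% → the original
Returning users: Variant A 87/122 = 71.3%, the original 80/100 = 80.0% → the original
Power users: Variant A 7/27 = 25.9%, the original 13/35 = 37.1% → the original
Overall: Variant A 482/600 = 80.3%, the original 767/841 = 91.2% → the original
The original wins overall and in every user group — no reversal.

No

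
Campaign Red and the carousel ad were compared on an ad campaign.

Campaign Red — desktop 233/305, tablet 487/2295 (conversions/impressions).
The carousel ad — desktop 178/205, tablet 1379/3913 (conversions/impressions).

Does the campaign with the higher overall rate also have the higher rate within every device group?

Desktop: Campaign Red 233/305 = 76.4%, the carousel ad 178/205 = 86.8% → the carousel ad
Tablet: Campaign Red 487/2295 = 21.2%, the carousel ad 1379/3913 = 35.2% → the carousel ad
Overall: Campaign Red 720/2600 = 27.7%, the carousel ad 1557/4118 = 37.8% → the carousel ad
The carousel ad wins overall and in every device group — no reversal.

Yes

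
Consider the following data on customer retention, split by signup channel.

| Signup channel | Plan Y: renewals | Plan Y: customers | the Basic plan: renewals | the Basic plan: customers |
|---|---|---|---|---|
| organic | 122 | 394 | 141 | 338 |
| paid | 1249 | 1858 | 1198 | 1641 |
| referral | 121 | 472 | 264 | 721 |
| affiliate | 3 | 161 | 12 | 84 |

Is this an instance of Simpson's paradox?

Organic: Plan Y 122/394 = 31.0%, the Basic plan 141/338 = 41.7% → the Basic plan
Paid: Plan Y 1249/1858 = 67.2%, the Basic plan 1198/1641 = 73.0% → the Basic plan
Referral: Plan Y 121/472 = 25.6%, the Basic plan 264/721 = 36.6% → the Basic plan
Affiliate: Plan Y 3/161 = 1.9%, the Basic plan 12/84 = 14.3% → the Basic plan
Overall: Plan Y 1495/2885 = 51.8%, the Basic plan 1615/2784 = 58.0% → the Basic plan
The Basic plan wins overall and in every signup group — no reversal.

No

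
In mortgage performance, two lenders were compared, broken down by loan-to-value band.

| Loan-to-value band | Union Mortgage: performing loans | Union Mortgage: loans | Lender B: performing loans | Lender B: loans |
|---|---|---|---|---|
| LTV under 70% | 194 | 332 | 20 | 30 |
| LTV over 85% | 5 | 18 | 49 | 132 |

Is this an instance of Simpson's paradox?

LTV under 70%: Union Mortgage 194/332 = 58.4%, Lender B 20/30 = 66.7% → Lender B
LTV over 85%: Union Mortgage 5/18 = 27.8%, Lender B 49/132 = 37.1% → Lender B
Overall: Union Mortgage 199/350 = 56.9%, Lender B 69/162 = 42.6% → Union Mortgage
Lender B wins each loan-to-value group but Union Mortgage wins overall — the comparison reverses. Lender B's loans skew toward LTV over 85%, which has a lower base rate.

Yes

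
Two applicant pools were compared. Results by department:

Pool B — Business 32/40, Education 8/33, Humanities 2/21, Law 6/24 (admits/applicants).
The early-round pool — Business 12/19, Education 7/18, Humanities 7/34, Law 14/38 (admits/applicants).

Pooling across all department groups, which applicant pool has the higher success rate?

Business: Pool B 32/40 = 80.0%, the early-round pool 12/19 = 63.2% → Pool B
Education: Pool B 8/33 = 24.2%, the early-round pool 7/18 = 38.9% → the early-round pool
Humanities: Pool B 2/21 = 9.5%, the early-round pool 7/34 = 20.6% → the early-round pool
Law: Pool B 6/24 = 25.0%, the early-round pool 14/38 = 36.8% → the early-round pool
Overall: Pool B 48/118 = 40.7%, the early-round pool 40/109 = 36.7% → Pool B
(Neither sweeps every department group, but Pool B has the higher pooled rate.)

Pool B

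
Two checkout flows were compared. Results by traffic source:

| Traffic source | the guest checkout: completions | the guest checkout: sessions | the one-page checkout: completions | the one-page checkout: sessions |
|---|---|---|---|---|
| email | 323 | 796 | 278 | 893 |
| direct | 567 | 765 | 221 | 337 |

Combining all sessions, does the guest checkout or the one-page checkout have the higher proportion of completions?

Email: the guest checkout 323/796 = 40.6%, the one-page checkout 278/893 = 31.1% → the guest checkout
Direct: the guest checkout 567/765 = 74.1%, the one-page checkout 221/337 = 65.6% → the guest checkout
Overall: the guest checkout 890/1561 = 57.0%, the one-page checkout 499/1230 = 40.6% → the guest checkout

the guest checkout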